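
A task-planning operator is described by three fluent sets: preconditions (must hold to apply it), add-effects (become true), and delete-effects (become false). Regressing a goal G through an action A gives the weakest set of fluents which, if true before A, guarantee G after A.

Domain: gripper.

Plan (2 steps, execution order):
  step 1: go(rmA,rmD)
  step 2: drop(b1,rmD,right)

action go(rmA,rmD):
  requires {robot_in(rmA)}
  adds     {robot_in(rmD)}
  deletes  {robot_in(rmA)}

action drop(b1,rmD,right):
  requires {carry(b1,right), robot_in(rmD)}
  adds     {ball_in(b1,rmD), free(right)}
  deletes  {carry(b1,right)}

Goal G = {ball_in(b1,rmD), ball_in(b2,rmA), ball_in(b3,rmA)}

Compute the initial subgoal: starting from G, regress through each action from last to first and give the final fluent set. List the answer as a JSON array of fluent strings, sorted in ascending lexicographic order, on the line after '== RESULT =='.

Work backward from the goal:
  through step 2 (drop(b1,rmD,right)): drop {ball_in(b1,rmD)}, keep {ball_in(b2,rmA), ball_in(b3,rmA)}, require {carry(b1,right), robot_in(rmD)}
    → {ball_in(b2,rmA), ball_in(b3,rmA), carry(b1,right), robot_in(rmD)}
  through step 1 (go(rmA,rmD)): drop {robot_in(rmD)}, keep {ball_in(b2,rmA), ball_in(b3,rmA), carry(b1,right)}, require {robot_in(rmA)}
    → {ball_in(b2,rmA), ball_in(b3,rmA), carry(b1,right), robot_in(rmA)}

== RESULT ==
["ball_in(b2,rmA)", "ball_in(b3,rmA)", "carry(b1,right)", "robot_in(rmA)"]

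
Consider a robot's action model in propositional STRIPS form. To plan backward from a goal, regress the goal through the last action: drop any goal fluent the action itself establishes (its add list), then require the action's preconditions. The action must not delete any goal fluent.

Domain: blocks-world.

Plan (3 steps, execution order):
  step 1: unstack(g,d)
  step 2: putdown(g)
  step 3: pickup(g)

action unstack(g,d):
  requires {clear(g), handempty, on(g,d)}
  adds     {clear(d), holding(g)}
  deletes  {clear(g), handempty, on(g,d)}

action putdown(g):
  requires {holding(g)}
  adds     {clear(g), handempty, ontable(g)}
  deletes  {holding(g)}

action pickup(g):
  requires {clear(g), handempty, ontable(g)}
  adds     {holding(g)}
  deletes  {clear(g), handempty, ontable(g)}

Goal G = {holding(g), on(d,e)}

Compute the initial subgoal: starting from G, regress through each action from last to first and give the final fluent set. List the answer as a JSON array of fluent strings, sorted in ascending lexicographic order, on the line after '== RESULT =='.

Work backward from the goal:
  through step 3 (pickup(g)): drop {holding(g)}, keep {on(d,e)}, require {clear(g), handempty, ontable(g)}
    → {clear(g), handempty, on(d,e), ontable(g)}
  through step 2 (putdown(g)): drop {clear(g), handempty, ontable(g)}, keep {on(d,e)}, require {holding(g)}
    → {holding(g), on(d,e)}
  through step 1 (unstack(g,d)): drop {holding(g)}, keep {on(d,e)}, require {clear(g), handempty, on(g,d)}
    → {clear(g), handempty, on(d,e), on(g,d)}

== RESULT ==
["clear(g)", "handempty", "on(d,e)", "on(g,d)"]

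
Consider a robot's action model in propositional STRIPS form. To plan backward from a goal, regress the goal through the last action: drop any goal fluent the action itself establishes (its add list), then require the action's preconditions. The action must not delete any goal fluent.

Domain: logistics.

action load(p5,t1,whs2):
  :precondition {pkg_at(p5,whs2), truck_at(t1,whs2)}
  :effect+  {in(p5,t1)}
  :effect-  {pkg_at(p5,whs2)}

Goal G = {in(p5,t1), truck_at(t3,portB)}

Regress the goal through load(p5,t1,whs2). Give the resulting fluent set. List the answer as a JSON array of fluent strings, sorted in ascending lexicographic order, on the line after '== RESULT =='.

Compute (G \ add) ∪ pre:
  G ∩ del = {}  (empty — regression defined)
  G \ add = {in(p5,t1), truck_at(t3,portB)} \ {in(p5,t1)} = {truck_at(t3,portB)}
  ∪ pre   = {truck_at(t3,portB)} ∪ {pkg_at(p5,whs2), truck_at(t1,whs2)}
          = {pkg_at(p5,whs2), truck_at(t1,whs2), truck_at(t3,portB)}

== RESULT ==
["pkg_at(p5,whs2)", "truck_at(t1,whs2)", "truck_at(t3,portB)"]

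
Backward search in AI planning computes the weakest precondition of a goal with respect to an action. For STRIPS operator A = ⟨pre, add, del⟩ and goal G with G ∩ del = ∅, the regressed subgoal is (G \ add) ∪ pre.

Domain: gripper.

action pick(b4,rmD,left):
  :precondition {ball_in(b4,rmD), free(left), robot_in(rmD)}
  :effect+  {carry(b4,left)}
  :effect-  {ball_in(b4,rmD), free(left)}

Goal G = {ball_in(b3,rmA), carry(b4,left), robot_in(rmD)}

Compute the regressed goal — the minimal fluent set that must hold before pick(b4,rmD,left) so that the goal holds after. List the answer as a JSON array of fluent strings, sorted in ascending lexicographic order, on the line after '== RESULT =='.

Regress:
  G ∩ del = {}  (empty — regression defined)
  G \ add = {ball_in(b3,rmA), carry(b4,left), robot_in(rmD)} \ {carry(b4,left)} = {ball_in(b3,rmA), robot_in(rmD)}
  ∪ pre   = {ball_in(b3,rmA), robot_in(rmD)} ∪ {ball_in(b4,rmD), free(left), robot_in(rmD)}
          = {ball_in(b3,rmA), ball_in(b4,rmD), free(left), robot_in(rmD)}

== RESULT ==
["ball_in(b3,rmA)", "ball_in(b4,rmD)", "free(left)", "robot_in(rmD)"]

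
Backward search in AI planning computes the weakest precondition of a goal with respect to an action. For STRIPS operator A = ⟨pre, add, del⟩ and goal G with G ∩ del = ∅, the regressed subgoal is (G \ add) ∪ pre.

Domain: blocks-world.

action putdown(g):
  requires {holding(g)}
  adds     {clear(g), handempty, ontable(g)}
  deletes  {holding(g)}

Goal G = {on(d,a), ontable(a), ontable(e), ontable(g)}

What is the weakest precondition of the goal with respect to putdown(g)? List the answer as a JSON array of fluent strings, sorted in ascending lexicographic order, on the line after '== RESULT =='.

Compute (G \ add) ∪ pre:
  G ∩ del = {}  (empty — regression defined)
  G \ add = {on(d,a), ontable(a), ontable(e), ontable(g)} \ {clear(g), handempty, ontable(g)} = {on(d,a), ontable(a), ontable(e)}
  ∪ pre   = {on(d,a), ontable(a), ontable(e)} ∪ {holding(g)}
          = {holding(g), on(d,a), ontable(a), ontable(e)}

== RESULT ==
["holding(g)", "on(d,a)", "ontable(a)", "ontable(e)"]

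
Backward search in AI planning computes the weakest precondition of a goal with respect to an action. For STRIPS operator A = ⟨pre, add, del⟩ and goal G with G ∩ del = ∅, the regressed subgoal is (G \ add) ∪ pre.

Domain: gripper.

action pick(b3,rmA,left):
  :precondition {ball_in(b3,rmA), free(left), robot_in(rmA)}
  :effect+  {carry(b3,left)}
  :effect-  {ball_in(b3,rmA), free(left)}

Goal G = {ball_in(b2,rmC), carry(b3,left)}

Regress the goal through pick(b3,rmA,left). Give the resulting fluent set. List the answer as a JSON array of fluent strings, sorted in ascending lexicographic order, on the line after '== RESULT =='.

Regress:
  G ∩ del = {}  (empty — regression defined)
  G \ add = {ball_in(b2,rmC), carry(b3,left)} \ {carry(b3,left)} = {ball_in(b2,rmC)}
  ∪ pre   = {ball_in(b2,rmC)} ∪ {ball_in(b3,rmA), free(left), robot_in(rmA)}
          = {ball_in(b2,rmC), ball_in(b3,rmA), free(left), robot_in(rmA)}

== RESULT ==
["ball_in(b2,rmC)", "ball_in(b3,rmA)", "free(left)", "robot_in(rmA)"]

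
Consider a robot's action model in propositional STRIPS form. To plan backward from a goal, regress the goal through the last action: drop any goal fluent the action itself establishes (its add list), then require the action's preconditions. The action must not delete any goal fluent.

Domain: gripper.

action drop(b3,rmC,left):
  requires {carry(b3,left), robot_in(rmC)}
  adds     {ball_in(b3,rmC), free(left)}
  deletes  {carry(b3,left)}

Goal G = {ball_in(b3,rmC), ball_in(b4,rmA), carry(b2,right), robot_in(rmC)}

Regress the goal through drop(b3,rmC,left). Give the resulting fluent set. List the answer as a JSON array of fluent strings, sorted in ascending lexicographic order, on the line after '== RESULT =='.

Regress:
  G ∩ del = {}  (empty — regression defined)
  G \ add = {ball_in(b3,rmC), ball_in(b4,rmA), carry(b2,right), robot_in(rmC)} \ {ball_in(b3,rmC), free(left)} = {ball_in(b4,rmA), carry(b2,right), robot_in(rmC)}
  ∪ pre   = {ball_in(b4,rmA), carry(b2,right), robot_in(rmC)} ∪ {carry(b3,left), robot_in(rmC)}
          = {ball_in(b4,rmA), carry(b2,right), carry(b3,left), robot_in(rmC)}

== RESULT ==
["ball_in(b4,rmA)", "carry(b2,right)", "carry(b3,left)", "robot_in(rmC)"]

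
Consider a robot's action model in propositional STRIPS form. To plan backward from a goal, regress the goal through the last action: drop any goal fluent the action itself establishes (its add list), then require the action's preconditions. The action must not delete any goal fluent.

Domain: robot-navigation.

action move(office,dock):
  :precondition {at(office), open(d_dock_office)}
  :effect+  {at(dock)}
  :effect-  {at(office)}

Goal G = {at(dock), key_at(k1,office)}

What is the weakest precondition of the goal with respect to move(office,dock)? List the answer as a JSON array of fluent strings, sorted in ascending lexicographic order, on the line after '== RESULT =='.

Regress:
  G ∩ del = {}  (empty — regression defined)
  G \ add = {at(dock), key_at(k1,office)} \ {at(dock)} = {key_at(k1,office)}
  ∪ pre   = {key_at(k1,office)} ∪ {at(office), open(d_dock_office)}
          = {at(office), key_at(k1,office), open(d_dock_office)}

== RESULT ==
["at(office)", "key_at(k1,office)", "open(d_dock_office)"]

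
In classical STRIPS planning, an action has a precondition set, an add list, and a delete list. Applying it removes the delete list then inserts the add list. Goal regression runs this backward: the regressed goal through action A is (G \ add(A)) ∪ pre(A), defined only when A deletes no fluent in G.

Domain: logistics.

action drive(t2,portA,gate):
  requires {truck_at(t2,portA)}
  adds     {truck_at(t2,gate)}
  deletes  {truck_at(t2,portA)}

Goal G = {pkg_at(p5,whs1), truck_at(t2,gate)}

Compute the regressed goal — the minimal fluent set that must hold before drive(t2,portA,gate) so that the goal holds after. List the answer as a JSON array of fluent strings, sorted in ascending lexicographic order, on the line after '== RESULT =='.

Compute (G \ add) ∪ pre:
  G ∩ del = {}  (empty — regression defined)
  G \ add = {pkg_at(p5,whs1), truck_at(t2,gate)} \ {truck_at(t2,gate)} = {pkg_at(p5,whs1)}
  ∪ pre   = {pkg_at(p5,whs1)} ∪ {truck_at(t2,portA)}
          = {pkg_at(p5,whs1), truck_at(t2,portA)}

== RESULT ==
["pkg_at(p5,whs1)", "truck_at(t2,portA)"]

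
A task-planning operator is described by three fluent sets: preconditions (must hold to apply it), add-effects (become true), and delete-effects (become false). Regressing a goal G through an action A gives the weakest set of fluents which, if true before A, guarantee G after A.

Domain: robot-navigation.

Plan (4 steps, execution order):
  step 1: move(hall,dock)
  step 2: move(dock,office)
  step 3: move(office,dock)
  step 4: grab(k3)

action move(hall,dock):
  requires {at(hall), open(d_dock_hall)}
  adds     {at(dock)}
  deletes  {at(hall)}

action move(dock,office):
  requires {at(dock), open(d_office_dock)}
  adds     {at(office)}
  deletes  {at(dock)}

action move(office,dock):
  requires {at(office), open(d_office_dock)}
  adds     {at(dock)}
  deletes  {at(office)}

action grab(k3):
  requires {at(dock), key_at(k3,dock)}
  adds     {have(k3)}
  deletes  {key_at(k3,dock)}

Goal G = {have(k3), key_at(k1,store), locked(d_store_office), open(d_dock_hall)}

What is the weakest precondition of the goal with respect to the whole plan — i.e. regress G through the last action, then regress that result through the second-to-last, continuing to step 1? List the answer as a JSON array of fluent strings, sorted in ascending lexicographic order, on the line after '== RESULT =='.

Regress step by step:
  through step 4 (grab(k3)): drop {have(k3)}, keep {key_at(k1,store), locked(d_store_office), open(d_dock_hall)}, require {at(dock), key_at(k3,dock)}
    → {at(dock), key_at(k1,store), key_at(k3,dock), locked(d_store_office), open(d_dock_hall)}
  through step 3 (move(office,dock)): drop {at(dock)}, keep {key_at(k1,store), key_at(k3,dock), locked(d_store_office), open(d_dock_hall)}, require {at(office), open(d_office_dock)}
    → {at(office), key_at(k1,store), key_at(k3,dock), locked(d_store_office), open(d_dock_hall), open(d_office_dock)}
  through step 2 (move(dock,office)): drop {at(office)}, keep {key_at(k1,store), key_at(k3,dock), locked(d_store_office), open(d_dock_hall), open(d_office_dock)}, require {at(dock), open(d_office_dock)}
    → {at(dock), key_at(k1,store), key_at(k3,dock), locked(d_store_office), open(d_dock_hall), open(d_office_dock)}
  through step 1 (move(hall,dock)): drop {at(dock)}, keep {key_at(k1,store), key_at(k3,dock), locked(d_store_office), open(d_dock_hall), open(d_office_dock)}, require {at(hall), open(d_dock_hall)}
    → {at(hall), key_at(k1,store), key_at(k3,dock), locked(d_store_office), open(d_dock_hall), open(d_office_dock)}

== RESULT ==
["at(hall)", "key_at(k1,store)", "key_at(k3,dock)", "locked(d_store_office)", "open(d_dock_hall)", "open(d_office_dock)"]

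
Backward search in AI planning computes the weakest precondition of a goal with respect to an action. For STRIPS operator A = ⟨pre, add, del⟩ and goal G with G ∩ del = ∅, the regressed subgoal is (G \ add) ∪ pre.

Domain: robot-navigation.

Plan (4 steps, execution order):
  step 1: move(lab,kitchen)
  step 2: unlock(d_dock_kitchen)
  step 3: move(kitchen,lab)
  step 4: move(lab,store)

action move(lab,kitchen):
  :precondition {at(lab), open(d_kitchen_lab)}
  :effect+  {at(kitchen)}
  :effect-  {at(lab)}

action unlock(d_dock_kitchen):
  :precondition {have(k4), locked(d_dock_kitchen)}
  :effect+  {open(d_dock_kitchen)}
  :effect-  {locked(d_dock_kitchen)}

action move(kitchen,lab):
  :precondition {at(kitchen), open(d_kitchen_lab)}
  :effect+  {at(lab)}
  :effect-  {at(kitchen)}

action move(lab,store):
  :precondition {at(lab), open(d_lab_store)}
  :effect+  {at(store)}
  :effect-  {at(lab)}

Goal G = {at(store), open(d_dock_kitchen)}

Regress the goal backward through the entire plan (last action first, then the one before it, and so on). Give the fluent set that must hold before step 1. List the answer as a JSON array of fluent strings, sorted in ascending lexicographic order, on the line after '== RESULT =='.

Work backward from the goal:
  through step 4 (move(lab,store)): drop {at(store)}, keep {open(d_dock_kitchen)}, require {at(lab), open(d_lab_store)}
    → {at(lab), open(d_dock_kitchen), open(d_lab_store)}
  through step 3 (move(kitchen,lab)): drop {at(lab)}, keep {open(d_dock_kitchen), open(d_lab_store)}, require {at(kitchen), open(d_kitchen_lab)}
    → {at(kitchen), open(d_dock_kitchen), open(d_kitchen_lab), open(d_lab_store)}
  through step 2 (unlock(d_dock_kitchen)): drop {open(d_dock_kitchen)}, keep {at(kitchen), open(d_kitchen_lab), open(d_lab_store)}, require {have(k4), locked(d_dock_kitchen)}
    → {at(kitchen), have(k4), locked(d_dock_kitchen), open(d_kitchen_lab), open(d_lab_store)}
  through step 1 (move(lab,kitchen)): drop {at(kitchen)}, keep {have(k4), locked(d_dock_kitchen), open(d_kitchen_lab), open(d_lab_store)}, require {at(lab), open(d_kitchen_lab)}
    → {at(lab), have(k4), locked(d_dock_kitchen), open(d_kitchen_lab), open(d_lab_store)}

== RESULT ==
["at(lab)", "have(k4)", "locked(d_dock_kitchen)", "open(d_kitchen_lab)", "open(d_lab_store)"]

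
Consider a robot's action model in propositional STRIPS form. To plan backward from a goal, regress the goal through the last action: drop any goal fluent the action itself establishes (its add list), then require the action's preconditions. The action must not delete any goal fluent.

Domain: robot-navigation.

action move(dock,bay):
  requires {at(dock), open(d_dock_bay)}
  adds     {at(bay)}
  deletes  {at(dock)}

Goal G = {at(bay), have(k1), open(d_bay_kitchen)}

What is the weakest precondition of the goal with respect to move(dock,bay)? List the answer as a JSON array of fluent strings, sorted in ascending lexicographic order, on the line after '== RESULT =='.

Compute (G \ add) ∪ pre:
  G ∩ del = {}  (empty — regression defined)
  G \ add = {at(bay), have(k1), open(d_bay_kitchen)} \ {at(bay)} = {have(k1), open(d_bay_kitchen)}
  ∪ pre   = {have(k1), open(d_bay_kitchen)} ∪ {at(dock), open(d_dock_bay)}
          = {at(dock), have(k1), open(d_bay_kitchen), open(d_dock_bay)}

== RESULT ==
["at(dock)", "have(k1)", "open(d_bay_kitchen)", "open(d_dock_bay)"]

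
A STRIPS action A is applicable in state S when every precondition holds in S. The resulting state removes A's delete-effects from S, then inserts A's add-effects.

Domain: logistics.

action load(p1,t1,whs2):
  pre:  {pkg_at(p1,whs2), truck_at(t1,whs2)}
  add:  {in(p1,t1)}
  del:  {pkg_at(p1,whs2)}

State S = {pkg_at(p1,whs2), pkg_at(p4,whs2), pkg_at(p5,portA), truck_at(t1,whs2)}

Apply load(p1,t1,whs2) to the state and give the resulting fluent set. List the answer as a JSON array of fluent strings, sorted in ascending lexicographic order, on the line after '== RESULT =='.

Compute (S \ del) ∪ add:
  pre ⊆ S: {pkg_at(p1,whs2), truck_at(t1,whs2)} ⊆ S  — applicable
  S \ del = {pkg_at(p4,whs2), pkg_at(p5,portA), truck_at(t1,whs2)}
  ∪ add   = {in(p1,t1), pkg_at(p4,whs2), pkg_at(p5,portA), truck_at(t1,whs2)}

== RESULT ==
["in(p1,t1)", "pkg_at(p4,whs2)", "pkg_at(p5,portA)", "truck_at(t1,whs2)"]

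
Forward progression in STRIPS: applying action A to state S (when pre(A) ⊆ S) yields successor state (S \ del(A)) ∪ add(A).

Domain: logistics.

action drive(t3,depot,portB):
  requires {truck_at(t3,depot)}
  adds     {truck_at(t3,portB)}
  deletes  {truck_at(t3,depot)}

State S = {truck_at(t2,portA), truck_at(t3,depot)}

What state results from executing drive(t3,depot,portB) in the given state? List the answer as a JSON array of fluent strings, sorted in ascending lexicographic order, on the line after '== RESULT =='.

Compute (S \ del) ∪ add:
  pre ⊆ S: {truck_at(t3,depot)} ⊆ S  — applicable
  S \ del = {truck_at(t2,portA)}
  ∪ add   = {truck_at(t2,portA), truck_at(t3,portB)}

== RESULT ==
["truck_at(t2,portA)", "truck_at(t3,portB)"]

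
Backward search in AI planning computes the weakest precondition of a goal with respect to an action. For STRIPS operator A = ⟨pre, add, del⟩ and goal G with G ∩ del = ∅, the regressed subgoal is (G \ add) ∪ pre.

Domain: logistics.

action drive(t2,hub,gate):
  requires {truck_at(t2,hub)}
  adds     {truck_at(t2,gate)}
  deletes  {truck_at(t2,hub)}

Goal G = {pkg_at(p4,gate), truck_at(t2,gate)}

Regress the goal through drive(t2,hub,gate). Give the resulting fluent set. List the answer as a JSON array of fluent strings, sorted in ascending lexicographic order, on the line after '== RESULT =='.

Compute (G \ add) ∪ pre:
  G ∩ del = {}  (empty — regression defined)
  G \ add = {pkg_at(p4,gate), truck_at(t2,gate)} \ {truck_at(t2,gate)} = {pkg_at(p4,gate)}
  ∪ pre   = {pkg_at(p4,gate)} ∪ {truck_at(t2,hub)}
          = {pkg_at(p4,gate), truck_at(t2,hub)}

== RESULT ==
["pkg_at(p4,gate)", "truck_at(t2,hub)"]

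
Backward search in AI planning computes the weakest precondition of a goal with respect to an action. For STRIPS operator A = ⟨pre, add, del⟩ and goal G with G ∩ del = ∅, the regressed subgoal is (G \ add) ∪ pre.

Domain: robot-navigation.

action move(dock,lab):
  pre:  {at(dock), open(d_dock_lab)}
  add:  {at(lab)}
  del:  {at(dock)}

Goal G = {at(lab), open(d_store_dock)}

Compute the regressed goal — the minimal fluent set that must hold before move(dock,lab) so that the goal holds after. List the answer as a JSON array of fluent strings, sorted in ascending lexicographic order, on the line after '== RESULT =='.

Compute (G \ add) ∪ pre:
  G ∩ del = {}  (empty — regression defined)
  G \ add = {at(lab), open(d_store_dock)} \ {at(lab)} = {open(d_store_dock)}
  ∪ pre   = {open(d_store_dock)} ∪ {at(dock), open(d_dock_lab)}
          = {at(dock), open(d_dock_lab), open(d_store_dock)}

== RESULT ==
["at(dock)", "open(d_dock_lab)", "open(d_store_dock)"]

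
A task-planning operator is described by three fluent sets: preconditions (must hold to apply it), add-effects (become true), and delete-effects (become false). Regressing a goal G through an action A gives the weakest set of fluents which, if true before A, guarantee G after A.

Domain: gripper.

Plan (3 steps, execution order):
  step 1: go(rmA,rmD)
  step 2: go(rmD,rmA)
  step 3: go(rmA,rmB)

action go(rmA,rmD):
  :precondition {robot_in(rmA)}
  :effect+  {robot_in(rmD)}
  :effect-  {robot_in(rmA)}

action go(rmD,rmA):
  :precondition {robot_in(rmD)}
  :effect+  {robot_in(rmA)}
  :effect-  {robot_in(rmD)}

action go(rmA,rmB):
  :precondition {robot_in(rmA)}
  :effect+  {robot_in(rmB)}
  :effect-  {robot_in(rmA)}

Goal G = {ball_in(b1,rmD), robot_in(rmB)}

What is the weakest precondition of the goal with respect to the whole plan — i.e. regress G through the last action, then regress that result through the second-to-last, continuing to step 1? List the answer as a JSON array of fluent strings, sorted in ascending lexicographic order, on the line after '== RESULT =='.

Work backward from the goal:
  through step 3 (go(rmA,rmB)): drop {robot_in(rmB)}, keep {ball_in(b1,rmD)}, require {robot_in(rmA)}
    → {ball_in(b1,rmD), robot_in(rmA)}
  through step 2 (go(rmD,rmA)): drop {robot_in(rmA)}, keep {ball_in(b1,rmD)}, require {robot_in(rmD)}
    → {ball_in(b1,rmD), robot_in(rmD)}
  through step 1 (go(rmA,rmD)): drop {robot_in(rmD)}, keep {ball_in(b1,rmD)}, require {robot_in(rmA)}
    → {ball_in(b1,rmD), robot_in(rmA)}

== RESULT ==
["ball_in(b1,rmD)", "robot_in(rmA)"]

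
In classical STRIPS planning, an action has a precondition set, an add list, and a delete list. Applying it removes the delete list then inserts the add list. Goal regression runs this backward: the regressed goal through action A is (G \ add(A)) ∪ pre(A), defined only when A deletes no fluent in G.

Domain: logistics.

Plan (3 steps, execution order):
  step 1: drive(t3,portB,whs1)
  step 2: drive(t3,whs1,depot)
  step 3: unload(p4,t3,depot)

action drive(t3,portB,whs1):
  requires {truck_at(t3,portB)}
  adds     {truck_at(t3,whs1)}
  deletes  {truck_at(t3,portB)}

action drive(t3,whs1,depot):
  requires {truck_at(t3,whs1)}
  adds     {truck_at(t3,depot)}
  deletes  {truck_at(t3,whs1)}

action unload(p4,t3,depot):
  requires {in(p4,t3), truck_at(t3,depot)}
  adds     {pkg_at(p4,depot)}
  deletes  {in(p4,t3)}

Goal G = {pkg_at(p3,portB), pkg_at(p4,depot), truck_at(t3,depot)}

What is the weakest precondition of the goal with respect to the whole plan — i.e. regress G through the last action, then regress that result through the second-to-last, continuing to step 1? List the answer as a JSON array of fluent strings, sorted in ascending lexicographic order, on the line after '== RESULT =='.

Work backward from the goal:
  through step 3 (unload(p4,t3,depot)): drop {pkg_at(p4,depot)}, keep {pkg_at(p3,portB), truck_at(t3,depot)}, require {in(p4,t3), truck_at(t3,depot)}
    → {in(p4,t3), pkg_at(p3,portB), truck_at(t3,depot)}
  through step 2 (drive(t3,whs1,depot)): drop {truck_at(t3,depot)}, keep {in(p4,t3), pkg_at(p3,portB)}, require {truck_at(t3,whs1)}
    → {in(p4,t3), pkg_at(p3,portB), truck_at(t3,whs1)}
  through step 1 (drive(t3,portB,whs1)): drop {truck_at(t3,whs1)}, keep {in(p4,t3), pkg_at(p3,portB)}, require {truck_at(t3,portB)}
    → {in(p4,t3), pkg_at(p3,portB), truck_at(t3,portB)}

== RESULT ==
["in(p4,t3)", "pkg_at(p3,portB)", "truck_at(t3,portB)"]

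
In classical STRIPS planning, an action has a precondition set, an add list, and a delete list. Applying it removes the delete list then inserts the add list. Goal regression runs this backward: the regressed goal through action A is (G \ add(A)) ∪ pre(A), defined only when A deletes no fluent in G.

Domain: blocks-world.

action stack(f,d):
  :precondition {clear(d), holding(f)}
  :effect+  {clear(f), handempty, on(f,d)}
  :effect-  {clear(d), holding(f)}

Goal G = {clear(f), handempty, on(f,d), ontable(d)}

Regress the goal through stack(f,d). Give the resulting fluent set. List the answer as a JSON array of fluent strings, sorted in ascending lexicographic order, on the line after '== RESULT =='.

Regress:
  G ∩ del = {}  (empty — regression defined)
  G \ add = {clear(f), handempty, on(f,d), ontable(d)} \ {clear(f), handempty, on(f,d)} = {ontable(d)}
  ∪ pre   = {ontable(d)} ∪ {clear(d), holding(f)}
          = {clear(d), holding(f), ontable(d)}

== RESULT ==
["clear(d)", "holding(f)", "ontable(d)"]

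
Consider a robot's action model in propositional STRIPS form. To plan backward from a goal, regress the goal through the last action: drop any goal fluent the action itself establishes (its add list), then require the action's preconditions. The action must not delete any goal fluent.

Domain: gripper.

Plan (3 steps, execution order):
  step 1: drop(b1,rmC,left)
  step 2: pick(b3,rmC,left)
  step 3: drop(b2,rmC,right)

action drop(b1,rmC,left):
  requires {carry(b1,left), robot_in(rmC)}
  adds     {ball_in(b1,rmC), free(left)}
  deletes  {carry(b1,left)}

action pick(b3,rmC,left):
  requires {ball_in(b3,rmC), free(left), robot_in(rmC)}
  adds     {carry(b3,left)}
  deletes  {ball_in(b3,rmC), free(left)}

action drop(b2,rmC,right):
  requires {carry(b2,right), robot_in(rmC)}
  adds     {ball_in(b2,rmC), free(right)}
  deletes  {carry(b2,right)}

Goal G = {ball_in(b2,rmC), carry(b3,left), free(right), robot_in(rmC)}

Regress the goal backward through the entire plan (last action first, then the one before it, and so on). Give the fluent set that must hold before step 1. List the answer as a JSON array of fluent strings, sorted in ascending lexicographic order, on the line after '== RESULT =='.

Work backward from the goal:
  through step 3 (drop(b2,rmC,right)): drop {ball_in(b2,rmC), free(right)}, keep {carry(b3,left), robot_in(rmC)}, require {carry(b2,right), robot_in(rmC)}
    → {carry(b2,right), carry(b3,left), robot_in(rmC)}
  through step 2 (pick(b3,rmC,left)): drop {carry(b3,left)}, keep {carry(b2,right), robot_in(rmC)}, require {ball_in(b3,rmC), free(left), robot_in(rmC)}
    → {ball_in(b3,rmC), carry(b2,right), free(left), robot_in(rmC)}
  through step 1 (drop(b1,rmC,left)): drop {free(left)}, keep {ball_in(b3,rmC), carry(b2,right), robot_in(rmC)}, require {carry(b1,left), robot_in(rmC)}
    → {ball_in(b3,rmC), carry(b1,left), carry(b2,right), robot_in(rmC)}

== RESULT ==
["ball_in(b3,rmC)", "carry(b1,left)", "carry(b2,right)", "robot_in(rmC)"]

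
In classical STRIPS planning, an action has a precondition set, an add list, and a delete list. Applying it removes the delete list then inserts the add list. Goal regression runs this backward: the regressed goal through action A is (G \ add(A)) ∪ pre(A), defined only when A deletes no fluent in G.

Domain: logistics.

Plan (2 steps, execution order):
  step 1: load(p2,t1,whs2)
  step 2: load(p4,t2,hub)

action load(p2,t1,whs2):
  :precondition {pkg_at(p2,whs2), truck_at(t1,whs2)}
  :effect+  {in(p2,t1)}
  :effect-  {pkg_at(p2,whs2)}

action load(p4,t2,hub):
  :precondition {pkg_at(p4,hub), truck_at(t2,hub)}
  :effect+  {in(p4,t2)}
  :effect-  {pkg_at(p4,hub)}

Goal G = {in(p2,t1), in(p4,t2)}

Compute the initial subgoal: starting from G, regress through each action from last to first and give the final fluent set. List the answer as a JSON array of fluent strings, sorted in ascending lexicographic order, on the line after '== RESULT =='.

Regress step by step:
  through step 2 (load(p4,t2,hub)): drop {in(p4,t2)}, keep {in(p2,t1)}, require {pkg_at(p4,hub), truck_at(t2,hub)}
    → {in(p2,t1), pkg_at(p4,hub), truck_at(t2,hub)}
  through step 1 (load(p2,t1,whs2)): drop {in(p2,t1)}, keep {pkg_at(p4,hub), truck_at(t2,hub)}, require {pkg_at(p2,whs2), truck_at(t1,whs2)}
    → {pkg_at(p2,whs2), pkg_at(p4,hub), truck_at(t1,whs2), truck_at(t2,hub)}

== RESULT ==
["pkg_at(p2,whs2)", "pkg_at(p4,hub)", "truck_at(t1,whs2)", "truck_at(t2,hub)"]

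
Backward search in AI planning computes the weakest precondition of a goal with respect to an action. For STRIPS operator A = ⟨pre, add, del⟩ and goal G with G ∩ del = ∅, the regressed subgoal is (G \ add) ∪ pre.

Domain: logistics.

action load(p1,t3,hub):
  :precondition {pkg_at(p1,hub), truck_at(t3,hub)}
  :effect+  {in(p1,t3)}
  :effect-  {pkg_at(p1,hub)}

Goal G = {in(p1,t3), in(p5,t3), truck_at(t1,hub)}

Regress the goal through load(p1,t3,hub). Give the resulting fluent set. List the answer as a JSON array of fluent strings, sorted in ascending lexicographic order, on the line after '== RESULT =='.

Regress:
  G ∩ del = {}  (empty — regression defined)
  G \ add = {in(p1,t3), in(p5,t3), truck_at(t1,hub)} \ {in(p1,t3)} = {in(p5,t3), truck_at(t1,hub)}
  ∪ pre   = {in(p5,t3), truck_at(t1,hub)} ∪ {pkg_at(p1,hub), truck_at(t3,hub)}
          = {in(p5,t3), pkg_at(p1,hub), truck_at(t1,hub), truck_at(t3,hub)}

== RESULT ==
["in(p5,t3)", "pkg_at(p1,hub)", "truck_at(t1,hub)", "truck_at(t3,hub)"]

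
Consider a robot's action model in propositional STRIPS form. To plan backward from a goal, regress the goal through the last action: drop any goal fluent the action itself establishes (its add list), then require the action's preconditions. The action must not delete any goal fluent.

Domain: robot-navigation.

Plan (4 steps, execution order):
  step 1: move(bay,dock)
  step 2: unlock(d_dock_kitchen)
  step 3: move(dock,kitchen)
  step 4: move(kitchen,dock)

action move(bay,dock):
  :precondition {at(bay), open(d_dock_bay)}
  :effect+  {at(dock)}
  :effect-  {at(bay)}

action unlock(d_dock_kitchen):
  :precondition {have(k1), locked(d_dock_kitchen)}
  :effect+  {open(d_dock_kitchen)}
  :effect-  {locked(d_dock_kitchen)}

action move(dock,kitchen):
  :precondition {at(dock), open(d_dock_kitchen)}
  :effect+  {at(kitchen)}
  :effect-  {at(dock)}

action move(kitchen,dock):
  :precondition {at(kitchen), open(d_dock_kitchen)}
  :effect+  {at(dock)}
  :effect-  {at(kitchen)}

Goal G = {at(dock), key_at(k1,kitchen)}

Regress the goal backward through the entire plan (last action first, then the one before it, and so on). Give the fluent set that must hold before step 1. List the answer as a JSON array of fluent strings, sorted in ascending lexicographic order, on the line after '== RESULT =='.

Regress step by step:
  through step 4 (move(kitchen,dock)): drop {at(dock)}, keep {key_at(k1,kitchen)}, require {at(kitchen), open(d_dock_kitchen)}
    → {at(kitchen), key_at(k1,kitchen), open(d_dock_kitchen)}
  through step 3 (move(dock,kitchen)): drop {at(kitchen)}, keep {key_at(k1,kitchen), open(d_dock_kitchen)}, require {at(dock), open(d_dock_kitchen)}
    → {at(dock), key_at(k1,kitchen), open(d_dock_kitchen)}
  through step 2 (unlock(d_dock_kitchen)): drop {open(d_dock_kitchen)}, keep {at(dock), key_at(k1,kitchen)}, require {have(k1), locked(d_dock_kitchen)}
    → {at(dock), have(k1), key_at(k1,kitchen), locked(d_dock_kitchen)}
  through step 1 (move(bay,dock)): drop {at(dock)}, keep {have(k1), key_at(k1,kitchen), locked(d_dock_kitchen)}, require {at(bay), open(d_dock_bay)}
    → {at(bay), have(k1), key_at(k1,kitchen), locked(d_dock_kitchen), open(d_dock_bay)}

== RESULT ==
["at(bay)", "have(k1)", "key_at(k1,kitchen)", "locked(d_dock_kitchen)", "open(d_dock_bay)"]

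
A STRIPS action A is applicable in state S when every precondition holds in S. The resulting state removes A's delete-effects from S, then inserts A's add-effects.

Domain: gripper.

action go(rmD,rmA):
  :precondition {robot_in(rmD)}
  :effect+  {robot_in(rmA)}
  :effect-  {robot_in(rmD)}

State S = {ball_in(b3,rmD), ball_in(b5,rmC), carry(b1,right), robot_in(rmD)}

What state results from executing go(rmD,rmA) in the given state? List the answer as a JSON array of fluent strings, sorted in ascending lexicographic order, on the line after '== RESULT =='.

Progress:
  pre ⊆ S: {robot_in(rmD)} ⊆ S  — applicable
  S \ del = {ball_in(b3,rmD), ball_in(b5,rmC), carry(b1,right)}
  ∪ add   = {ball_in(b3,rmD), ball_in(b5,rmC), carry(b1,right), robot_in(rmA)}

== RESULT ==
["ball_in(b3,rmD)", "ball_in(b5,rmC)", "carry(b1,right)", "robot_in(rmA)"]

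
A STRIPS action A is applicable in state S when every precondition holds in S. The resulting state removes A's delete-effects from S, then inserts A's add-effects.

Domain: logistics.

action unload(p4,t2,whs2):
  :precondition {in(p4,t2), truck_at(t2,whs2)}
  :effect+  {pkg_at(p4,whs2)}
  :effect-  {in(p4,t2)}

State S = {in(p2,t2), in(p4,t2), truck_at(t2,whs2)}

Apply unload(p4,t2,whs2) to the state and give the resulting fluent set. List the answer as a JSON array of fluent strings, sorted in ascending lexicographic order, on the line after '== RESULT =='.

Compute (S \ del) ∪ add:
  pre ⊆ S: {in(p4,t2), truck_at(t2,whs2)} ⊆ S  — applicable
  S \ del = {in(p2,t2), truck_at(t2,whs2)}
  ∪ add   = {in(p2,t2), pkg_at(p4,whs2), truck_at(t2,whs2)}

== RESULT ==
["in(p2,t2)", "pkg_at(p4,whs2)", "truck_at(t2,whs2)"]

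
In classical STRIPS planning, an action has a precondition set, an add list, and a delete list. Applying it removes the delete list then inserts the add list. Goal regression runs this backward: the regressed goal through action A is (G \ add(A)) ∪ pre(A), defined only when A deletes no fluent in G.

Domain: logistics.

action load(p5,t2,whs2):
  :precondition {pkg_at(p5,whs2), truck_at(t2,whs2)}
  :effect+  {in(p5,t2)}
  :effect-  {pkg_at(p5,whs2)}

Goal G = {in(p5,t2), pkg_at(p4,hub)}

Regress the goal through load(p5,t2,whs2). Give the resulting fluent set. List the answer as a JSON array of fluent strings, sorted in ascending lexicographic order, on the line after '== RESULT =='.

Regress:
  G ∩ del = {}  (empty — regression defined)
  G \ add = {in(p5,t2), pkg_at(p4,hub)} \ {in(p5,t2)} = {pkg_at(p4,hub)}
  ∪ pre   = {pkg_at(p4,hub)} ∪ {pkg_at(p5,whs2), truck_at(t2,whs2)}
          = {pkg_at(p4,hub), pkg_at(p5,whs2), truck_at(t2,whs2)}

== RESULT ==
["pkg_at(p4,hub)", "pkg_at(p5,whs2)", "truck_at(t2,whs2)"]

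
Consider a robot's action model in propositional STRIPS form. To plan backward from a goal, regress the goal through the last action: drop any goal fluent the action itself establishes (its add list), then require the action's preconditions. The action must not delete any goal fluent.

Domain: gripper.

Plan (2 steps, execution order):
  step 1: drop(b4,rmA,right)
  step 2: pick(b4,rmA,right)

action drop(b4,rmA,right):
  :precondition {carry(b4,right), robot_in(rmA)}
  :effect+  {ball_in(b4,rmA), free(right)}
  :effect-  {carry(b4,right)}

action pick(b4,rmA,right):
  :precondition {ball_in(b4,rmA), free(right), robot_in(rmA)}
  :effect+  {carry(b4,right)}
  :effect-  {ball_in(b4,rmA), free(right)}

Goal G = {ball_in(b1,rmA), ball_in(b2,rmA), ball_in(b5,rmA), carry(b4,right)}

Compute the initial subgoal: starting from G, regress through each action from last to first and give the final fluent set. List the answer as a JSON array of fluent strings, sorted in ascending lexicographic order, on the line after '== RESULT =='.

Work backward from the goal:
  through step 2 (pick(b4,rmA,right)): drop {carry(b4,right)}, keep {ball_in(b1,rmA), ball_in(b2,rmA), ball_in(b5,rmA)}, require {ball_in(b4,rmA), free(right), robot_in(rmA)}
    → {ball_in(b1,rmA), ball_in(b2,rmA), ball_in(b4,rmA), ball_in(b5,rmA), free(right), robot_in(rmA)}
  through step 1 (drop(b4,rmA,right)): drop {ball_in(b4,rmA), free(right)}, keep {ball_in(b1,rmA), ball_in(b2,rmA), ball_in(b5,rmA), robot_in(rmA)}, require {carry(b4,right), robot_in(rmA)}
    → {ball_in(b1,rmA), ball_in(b2,rmA), ball_in(b5,rmA), carry(b4,right), robot_in(rmA)}

== RESULT ==
["ball_in(b1,rmA)", "ball_in(b2,rmA)", "ball_in(b5,rmA)", "carry(b4,right)", "robot_in(rmA)"]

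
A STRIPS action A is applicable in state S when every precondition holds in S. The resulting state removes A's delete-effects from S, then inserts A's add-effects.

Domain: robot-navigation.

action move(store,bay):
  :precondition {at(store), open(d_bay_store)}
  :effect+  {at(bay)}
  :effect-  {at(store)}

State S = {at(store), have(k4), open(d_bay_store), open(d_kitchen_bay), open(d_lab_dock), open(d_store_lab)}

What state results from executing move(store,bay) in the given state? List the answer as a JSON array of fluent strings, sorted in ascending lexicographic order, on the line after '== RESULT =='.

Progress:
  pre ⊆ S: {at(store), open(d_bay_store)} ⊆ S  — applicable
  S \ del = {have(k4), open(d_bay_store), open(d_kitchen_bay), open(d_lab_dock), open(d_store_lab)}
  ∪ add   = {at(bay), have(k4), open(d_bay_store), open(d_kitchen_bay), open(d_lab_dock), open(d_store_lab)}

== RESULT ==
["at(bay)", "have(k4)", "open(d_bay_store)", "open(d_kitchen_bay)", "open(d_lab_dock)", "open(d_store_lab)"]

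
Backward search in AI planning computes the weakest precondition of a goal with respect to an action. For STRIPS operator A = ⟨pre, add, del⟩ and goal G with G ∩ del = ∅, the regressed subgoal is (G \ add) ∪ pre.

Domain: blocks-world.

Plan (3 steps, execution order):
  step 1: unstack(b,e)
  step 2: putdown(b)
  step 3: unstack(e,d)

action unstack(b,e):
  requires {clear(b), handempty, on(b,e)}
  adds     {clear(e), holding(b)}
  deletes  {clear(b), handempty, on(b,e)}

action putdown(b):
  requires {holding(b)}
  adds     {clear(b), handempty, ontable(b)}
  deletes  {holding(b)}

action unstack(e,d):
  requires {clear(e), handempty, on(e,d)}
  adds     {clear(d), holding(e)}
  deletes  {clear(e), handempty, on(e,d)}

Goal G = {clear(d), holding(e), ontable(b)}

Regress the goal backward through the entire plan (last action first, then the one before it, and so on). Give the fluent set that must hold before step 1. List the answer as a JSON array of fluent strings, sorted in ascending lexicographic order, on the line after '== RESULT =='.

Regress step by step:
  through step 3 (unstack(e,d)): drop {clear(d), holding(e)}, keep {ontable(b)}, require {clear(e), handempty, on(e,d)}
    → {clear(e), handempty, on(e,d), ontable(b)}
  through step 2 (putdown(b)): drop {handempty, ontable(b)}, keep {clear(e), on(e,d)}, require {holding(b)}
    → {clear(e), holding(b), on(e,d)}
  through step 1 (unstack(b,e)): drop {clear(e), holding(b)}, keep {on(e,d)}, require {clear(b), handempty, on(b,e)}
    → {clear(b), handempty, on(b,e), on(e,d)}

== RESULT ==
["clear(b)", "handempty", "on(b,e)", "on(e,d)"]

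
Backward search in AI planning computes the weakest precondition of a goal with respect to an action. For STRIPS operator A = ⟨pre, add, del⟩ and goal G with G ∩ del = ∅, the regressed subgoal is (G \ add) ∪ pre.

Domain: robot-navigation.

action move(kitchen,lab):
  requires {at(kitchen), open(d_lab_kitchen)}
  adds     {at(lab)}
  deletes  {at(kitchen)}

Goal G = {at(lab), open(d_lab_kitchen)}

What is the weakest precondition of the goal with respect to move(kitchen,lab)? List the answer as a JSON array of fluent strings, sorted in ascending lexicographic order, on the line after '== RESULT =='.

Regress:
  G ∩ del = {}  (empty — regression defined)
  G \ add = {at(lab), open(d_lab_kitchen)} \ {at(lab)} = {open(d_lab_kitchen)}
  ∪ pre   = {open(d_lab_kitchen)} ∪ {at(kitchen), open(d_lab_kitchen)}
          = {at(kitchen), open(d_lab_kitchen)}

== RESULT ==
["at(kitchen)", "open(d_lab_kitchen)"]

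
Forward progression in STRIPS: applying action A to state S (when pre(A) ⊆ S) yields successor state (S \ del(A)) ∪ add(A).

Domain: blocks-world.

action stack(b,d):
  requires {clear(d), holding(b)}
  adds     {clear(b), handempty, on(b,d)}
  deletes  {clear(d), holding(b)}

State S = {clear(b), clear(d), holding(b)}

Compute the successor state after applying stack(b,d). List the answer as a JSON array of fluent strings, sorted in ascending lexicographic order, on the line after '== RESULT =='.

Compute (S \ del) ∪ add:
  pre ⊆ S: {clear(d), holding(b)} ⊆ S  — applicable
  S \ del = {clear(b)}
  ∪ add   = {clear(b), handempty, on(b,d)}

== RESULT ==
["clear(b)", "handempty", "on(b,d)"]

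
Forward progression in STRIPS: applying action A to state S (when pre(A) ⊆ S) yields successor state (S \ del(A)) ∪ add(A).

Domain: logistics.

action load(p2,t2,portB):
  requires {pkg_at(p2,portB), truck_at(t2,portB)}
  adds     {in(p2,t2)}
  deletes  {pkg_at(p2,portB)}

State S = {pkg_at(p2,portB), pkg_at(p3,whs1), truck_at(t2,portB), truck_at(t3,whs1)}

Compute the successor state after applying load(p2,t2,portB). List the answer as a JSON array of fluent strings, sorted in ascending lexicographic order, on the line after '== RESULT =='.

Compute (S \ del) ∪ add:
  pre ⊆ S: {pkg_at(p2,portB), truck_at(t2,portB)} ⊆ S  — applicable
  S \ del = {pkg_at(p3,whs1), truck_at(t2,portB), truck_at(t3,whs1)}
  ∪ add   = {in(p2,t2), pkg_at(p3,whs1), truck_at(t2,portB), truck_at(t3,whs1)}

== RESULT ==
["in(p2,t2)", "pkg_at(p3,whs1)", "truck_at(t2,portB)", "truck_at(t3,whs1)"]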